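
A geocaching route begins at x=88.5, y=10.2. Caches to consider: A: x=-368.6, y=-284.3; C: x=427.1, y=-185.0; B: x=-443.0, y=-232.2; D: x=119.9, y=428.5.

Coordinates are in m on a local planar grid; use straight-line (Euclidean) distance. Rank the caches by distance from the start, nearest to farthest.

C, D, A, B

Distance from the start at x=88.5, y=10.2 to each:
C x=427.1, y=-185.0: 390.8 m
D x=119.9, y=428.5: 419.5 m
A x=-368.6, y=-284.3: 543.8 m
B x=-443.0, y=-232.2: 584.2 m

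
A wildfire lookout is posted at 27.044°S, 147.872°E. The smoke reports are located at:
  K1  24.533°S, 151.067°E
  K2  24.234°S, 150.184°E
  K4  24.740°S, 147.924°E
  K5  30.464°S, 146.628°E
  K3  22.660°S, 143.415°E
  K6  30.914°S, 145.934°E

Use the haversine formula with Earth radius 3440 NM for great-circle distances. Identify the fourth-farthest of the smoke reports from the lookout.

Distance to each, sorted:
K3: 358.0 NM
K6: 253.7 NM
K1: 229.2 NM
K5: 215.5 NM
K2: 210.0 NM
K4: 138.4 NM
The fourth-farthest is K5 at 215.5 NM.

K5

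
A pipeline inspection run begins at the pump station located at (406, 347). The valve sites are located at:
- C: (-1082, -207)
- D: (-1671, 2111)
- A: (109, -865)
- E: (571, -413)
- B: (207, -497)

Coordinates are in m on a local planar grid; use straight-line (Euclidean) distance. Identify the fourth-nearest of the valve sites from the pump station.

Distance to each, sorted:
E: 777.7 m
B: 867.1 m
A: 1247.9 m
C: 1587.8 m
D: 2725.0 m
The fourth-nearest is C at 1587.8 m.

C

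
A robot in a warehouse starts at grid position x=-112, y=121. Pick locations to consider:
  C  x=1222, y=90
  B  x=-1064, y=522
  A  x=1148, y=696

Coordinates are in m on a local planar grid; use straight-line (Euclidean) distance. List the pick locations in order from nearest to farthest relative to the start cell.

Distances from the start cell:
B x=-1064, y=522: 1033.0 m
C x=1222, y=90: 1334.4 m
A x=1148, y=696: 1385.0 m

B, C, A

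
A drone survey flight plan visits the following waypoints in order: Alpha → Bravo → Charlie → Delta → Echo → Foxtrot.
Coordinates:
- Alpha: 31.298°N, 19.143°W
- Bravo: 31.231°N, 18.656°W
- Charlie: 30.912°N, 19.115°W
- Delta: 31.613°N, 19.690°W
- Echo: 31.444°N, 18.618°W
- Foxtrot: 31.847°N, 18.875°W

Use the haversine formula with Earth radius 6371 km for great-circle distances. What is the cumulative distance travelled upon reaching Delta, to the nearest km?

Leg distances:
Alpha→Bravo: 46.9 km  (cumulative 46.9 km)
Bravo→Charlie: 56.3 km  (cumulative 103.2 km)
Charlie→Delta: 95.2 km  (cumulative 198.4 km)
Cumulative distance at Delta ≈ 198 km.

198 km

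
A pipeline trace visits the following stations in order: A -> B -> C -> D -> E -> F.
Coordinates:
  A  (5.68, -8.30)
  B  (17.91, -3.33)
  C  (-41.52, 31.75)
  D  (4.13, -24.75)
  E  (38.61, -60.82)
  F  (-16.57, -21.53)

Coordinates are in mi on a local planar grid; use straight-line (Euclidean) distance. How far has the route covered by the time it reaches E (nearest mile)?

205 mi

Leg distances:
A→B: 13.2 mi  (cumulative 13.2 mi)
B→C: 69.0 mi  (cumulative 82.2 mi)
C→D: 72.6 mi  (cumulative 154.8 mi)
D→E: 49.9 mi  (cumulative 204.7 mi)
Cumulative distance at E ≈ 205 mi.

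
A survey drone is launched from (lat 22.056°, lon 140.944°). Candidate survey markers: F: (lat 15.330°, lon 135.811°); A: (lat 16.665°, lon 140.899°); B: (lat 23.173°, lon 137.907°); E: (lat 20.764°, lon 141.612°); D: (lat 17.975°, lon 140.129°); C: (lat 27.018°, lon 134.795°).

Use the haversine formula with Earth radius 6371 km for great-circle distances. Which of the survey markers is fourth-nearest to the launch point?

A

Distance to each, sorted:
E: 159.4 km
B: 335.6 km
D: 461.7 km
A: 599.5 km
C: 831.2 km
F: 922.6 km
The fourth-nearest is A at 599.5 km.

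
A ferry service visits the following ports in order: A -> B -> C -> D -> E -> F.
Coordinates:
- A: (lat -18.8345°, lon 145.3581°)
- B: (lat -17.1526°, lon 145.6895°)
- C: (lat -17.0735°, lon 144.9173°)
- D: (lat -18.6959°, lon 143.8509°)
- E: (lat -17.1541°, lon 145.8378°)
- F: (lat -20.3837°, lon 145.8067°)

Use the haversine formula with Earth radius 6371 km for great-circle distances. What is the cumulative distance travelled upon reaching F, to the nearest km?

Leg distances:
A→B: 190.3 km  (cumulative 190.3 km)
B→C: 82.5 km  (cumulative 272.8 km)
C→D: 212.8 km  (cumulative 485.6 km)
D→E: 271.2 km  (cumulative 756.8 km)
E→F: 359.1 km  (cumulative 1116.0 km)
Cumulative distance at F ≈ 1116 km.

1116 km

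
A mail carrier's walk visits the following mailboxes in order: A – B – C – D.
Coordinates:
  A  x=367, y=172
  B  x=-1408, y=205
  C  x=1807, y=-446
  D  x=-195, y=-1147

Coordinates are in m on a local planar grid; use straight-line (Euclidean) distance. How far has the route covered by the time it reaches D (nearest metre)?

7177 m

Leg distances:
A→B: 1775.3 m  (cumulative 1775.3 m)
B→C: 3280.2 m  (cumulative 5055.6 m)
C→D: 2121.2 m  (cumulative 7176.7 m)
Cumulative distance at D ≈ 7177 m.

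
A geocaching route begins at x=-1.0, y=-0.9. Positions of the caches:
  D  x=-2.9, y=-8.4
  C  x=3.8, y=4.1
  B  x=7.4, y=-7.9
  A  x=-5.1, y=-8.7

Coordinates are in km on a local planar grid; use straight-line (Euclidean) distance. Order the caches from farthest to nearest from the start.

B, A, D, C

Computing each straight-line distance from x=-1.0, y=-0.9:
B x=7.4, y=-7.9: 10.9 km
A x=-5.1, y=-8.7: 8.8 km
D x=-2.9, y=-8.4: 7.7 km
C x=3.8, y=4.1: 6.9 km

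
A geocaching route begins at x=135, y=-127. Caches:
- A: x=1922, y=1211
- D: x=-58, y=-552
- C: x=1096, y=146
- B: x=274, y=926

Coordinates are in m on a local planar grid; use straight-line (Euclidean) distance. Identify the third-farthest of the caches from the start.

C

Distance to each, sorted:
A: 2232.4 m
B: 1062.1 m
C: 999.0 m
D: 466.8 m
The third-farthest is C at 999.0 m.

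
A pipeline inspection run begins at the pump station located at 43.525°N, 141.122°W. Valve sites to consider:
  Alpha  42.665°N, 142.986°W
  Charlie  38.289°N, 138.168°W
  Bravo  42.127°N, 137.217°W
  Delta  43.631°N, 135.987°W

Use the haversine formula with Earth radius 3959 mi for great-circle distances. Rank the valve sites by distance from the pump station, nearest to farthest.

Alpha, Bravo, Delta, Charlie

Computing each great-circle distance from 43.525°N, 141.122°W:
Alpha 42.665°N, 142.986°W: 111.2 mi
Bravo 42.127°N, 137.217°W: 220.2 mi
Delta 43.631°N, 135.987°W: 257.1 mi
Charlie 38.289°N, 138.168°W: 393.2 mi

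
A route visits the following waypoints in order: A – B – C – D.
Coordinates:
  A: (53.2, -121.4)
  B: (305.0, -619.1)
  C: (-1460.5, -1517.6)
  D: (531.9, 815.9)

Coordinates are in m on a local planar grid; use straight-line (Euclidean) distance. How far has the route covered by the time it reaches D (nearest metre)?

Leg distances:
A→B: 557.8 m  (cumulative 557.8 m)
B→C: 1981.0 m  (cumulative 2538.8 m)
C→D: 3068.4 m  (cumulative 5607.1 m)
Cumulative distance at D ≈ 5607 m.

5607 m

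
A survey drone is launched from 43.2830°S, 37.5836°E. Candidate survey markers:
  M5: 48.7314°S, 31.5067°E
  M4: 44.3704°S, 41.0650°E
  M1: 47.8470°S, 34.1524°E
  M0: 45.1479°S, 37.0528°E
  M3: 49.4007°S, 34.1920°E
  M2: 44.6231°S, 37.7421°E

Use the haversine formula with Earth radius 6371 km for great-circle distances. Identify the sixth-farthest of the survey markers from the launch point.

Distance to each, sorted:
M5: 765.8 km
M3: 728.2 km
M1: 573.4 km
M4: 304.3 km
M0: 211.6 km
M2: 149.6 km
The sixth-farthest is M2 at 149.6 km.

M2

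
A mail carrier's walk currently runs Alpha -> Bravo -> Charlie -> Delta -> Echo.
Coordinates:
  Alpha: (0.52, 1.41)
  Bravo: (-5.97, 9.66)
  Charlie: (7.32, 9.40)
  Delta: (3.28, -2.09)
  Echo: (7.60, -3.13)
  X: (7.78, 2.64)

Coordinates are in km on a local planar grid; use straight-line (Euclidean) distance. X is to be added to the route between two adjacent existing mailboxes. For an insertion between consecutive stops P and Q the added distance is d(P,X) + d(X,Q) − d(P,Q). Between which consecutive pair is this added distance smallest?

between Charlie and Delta

Added distance for inserting X between each consecutive pair:
Alpha–Bravo: 12.3 km
Bravo–Charlie: 8.9 km
Charlie–Delta: 1.1 km
Delta–Echo: 7.9 km
Smallest added distance is 1.1 km, inserting between Charlie and Delta.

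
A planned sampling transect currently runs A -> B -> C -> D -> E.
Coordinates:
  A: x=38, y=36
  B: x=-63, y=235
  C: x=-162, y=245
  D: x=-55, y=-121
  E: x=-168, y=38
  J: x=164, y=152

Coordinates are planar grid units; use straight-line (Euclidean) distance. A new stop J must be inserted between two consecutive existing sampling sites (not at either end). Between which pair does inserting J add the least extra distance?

between A and B

Added distance for inserting J between each consecutive pair:
A–B: 189.8
B–C: 481.2
C–D: 307.7
D–E: 505.9
Smallest added distance is 189.8, inserting between A and B.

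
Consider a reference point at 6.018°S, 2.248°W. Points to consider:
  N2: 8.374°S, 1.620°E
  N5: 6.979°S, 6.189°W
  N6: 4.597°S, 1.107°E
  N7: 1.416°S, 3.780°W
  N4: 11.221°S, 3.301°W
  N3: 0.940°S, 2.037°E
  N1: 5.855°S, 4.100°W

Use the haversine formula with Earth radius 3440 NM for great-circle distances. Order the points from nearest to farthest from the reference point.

N1, N6, N5, N2, N7, N4, N3

Computing each great-circle distance from 6.018°S, 2.248°W:
N1 5.855°S, 4.100°W: 111.0 NM
N6 4.597°S, 1.107°E: 218.0 NM
N5 6.979°S, 6.189°W: 242.1 NM
N2 8.374°S, 1.620°E: 270.3 NM
N7 1.416°S, 3.780°W: 291.1 NM
N4 11.221°S, 3.301°W: 318.6 NM
N3 0.940°S, 2.037°E: 398.6 NM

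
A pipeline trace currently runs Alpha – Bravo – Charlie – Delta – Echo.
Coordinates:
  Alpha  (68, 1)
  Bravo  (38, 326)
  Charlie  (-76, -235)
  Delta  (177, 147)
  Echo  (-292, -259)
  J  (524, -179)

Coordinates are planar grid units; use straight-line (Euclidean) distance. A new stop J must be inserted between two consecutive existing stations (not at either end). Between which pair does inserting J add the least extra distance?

Added distance for inserting J between each consecutive pair:
Alpha–Bravo: 864.7
Bravo–Charlie: 731.0
Charlie–Delta: 620.5
Delta–Echo: 675.7
Smallest added distance is 620.5, inserting between Charlie and Delta.

between Charlie and Delta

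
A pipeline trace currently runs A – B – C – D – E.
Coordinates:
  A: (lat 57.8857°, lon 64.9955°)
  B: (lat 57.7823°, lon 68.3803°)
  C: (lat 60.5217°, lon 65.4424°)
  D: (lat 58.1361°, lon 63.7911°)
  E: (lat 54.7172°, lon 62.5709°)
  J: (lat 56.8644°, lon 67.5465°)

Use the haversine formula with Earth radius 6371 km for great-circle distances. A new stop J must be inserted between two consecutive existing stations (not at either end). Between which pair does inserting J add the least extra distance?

between A and B

Added distance for inserting J between each consecutive pair:
A–B: 103.5 km
B–C: 190.5 km
C–D: 408.3 km
D–E: 269.6 km
Smallest added distance is 103.5 km, inserting between A and B.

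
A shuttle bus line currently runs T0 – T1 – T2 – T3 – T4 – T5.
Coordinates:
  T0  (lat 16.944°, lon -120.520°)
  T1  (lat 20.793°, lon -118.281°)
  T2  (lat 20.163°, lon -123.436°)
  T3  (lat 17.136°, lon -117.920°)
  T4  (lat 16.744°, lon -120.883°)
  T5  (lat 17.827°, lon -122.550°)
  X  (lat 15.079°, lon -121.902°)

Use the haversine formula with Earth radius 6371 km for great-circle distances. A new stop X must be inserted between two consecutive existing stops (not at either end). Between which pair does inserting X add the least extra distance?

between T4 and T5

Added distance for inserting X between each consecutive pair:
T0–T1: 507.9 km
T1–T2: 788.5 km
T2–T3: 399.7 km
T3–T4: 379.6 km
T4–T5: 314.0 km
Smallest added distance is 314.0 km, inserting between T4 and T5.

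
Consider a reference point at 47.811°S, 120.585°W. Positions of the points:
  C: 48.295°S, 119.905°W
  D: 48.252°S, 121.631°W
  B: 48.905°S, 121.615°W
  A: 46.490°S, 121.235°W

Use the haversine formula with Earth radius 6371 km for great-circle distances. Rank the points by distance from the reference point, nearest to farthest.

C, D, B, A

Distances from the reference point:
C 48.295°S, 119.905°W: 73.8 km
D 48.252°S, 121.631°W: 91.9 km
B 48.905°S, 121.615°W: 143.5 km
A 46.490°S, 121.235°W: 154.9 km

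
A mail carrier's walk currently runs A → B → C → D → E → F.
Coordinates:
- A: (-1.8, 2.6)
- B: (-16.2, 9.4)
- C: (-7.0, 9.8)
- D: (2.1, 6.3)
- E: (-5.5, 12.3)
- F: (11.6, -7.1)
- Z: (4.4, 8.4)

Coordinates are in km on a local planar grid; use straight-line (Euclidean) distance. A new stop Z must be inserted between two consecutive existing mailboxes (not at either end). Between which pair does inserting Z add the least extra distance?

between E and F

Added distance for inserting Z between each consecutive pair:
A–B: 13.2 km
B–C: 22.9 km
C–D: 4.9 km
D–E: 4.1 km
E–F: 1.9 km
Smallest added distance is 1.9 km, inserting between E and F.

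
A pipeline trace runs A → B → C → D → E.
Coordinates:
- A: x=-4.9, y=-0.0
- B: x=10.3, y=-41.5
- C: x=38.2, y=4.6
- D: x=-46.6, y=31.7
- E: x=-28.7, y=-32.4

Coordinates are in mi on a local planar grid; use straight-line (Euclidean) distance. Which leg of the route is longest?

C–D

Leg distances:
A→B: 44.2 mi
B→C: 53.9 mi
C→D: 89.0 mi
D→E: 66.6 mi
The longest leg is C–D at 89.0 mi.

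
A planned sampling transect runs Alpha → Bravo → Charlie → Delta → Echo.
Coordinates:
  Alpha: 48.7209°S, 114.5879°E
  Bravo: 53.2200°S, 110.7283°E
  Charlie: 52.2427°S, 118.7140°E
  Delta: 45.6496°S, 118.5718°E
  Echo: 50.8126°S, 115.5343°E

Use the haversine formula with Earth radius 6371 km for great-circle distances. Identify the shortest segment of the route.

Bravo–Charlie

Leg distances:
Alpha→Bravo: 568.4 km
Bravo→Charlie: 548.3 km
Charlie→Delta: 733.2 km
Delta→Echo: 616.5 km
The shortest leg is Bravo–Charlie at 548.3 km.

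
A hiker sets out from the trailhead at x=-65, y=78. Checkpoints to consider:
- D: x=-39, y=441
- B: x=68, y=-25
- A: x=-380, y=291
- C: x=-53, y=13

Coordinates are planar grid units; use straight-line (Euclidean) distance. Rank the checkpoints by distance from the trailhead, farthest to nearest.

Computing each straight-line distance from x=-65, y=78:
A x=-380, y=291: 380.3
D x=-39, y=441: 363.9
B x=68, y=-25: 168.2
C x=-53, y=13: 66.1

A, D, B, C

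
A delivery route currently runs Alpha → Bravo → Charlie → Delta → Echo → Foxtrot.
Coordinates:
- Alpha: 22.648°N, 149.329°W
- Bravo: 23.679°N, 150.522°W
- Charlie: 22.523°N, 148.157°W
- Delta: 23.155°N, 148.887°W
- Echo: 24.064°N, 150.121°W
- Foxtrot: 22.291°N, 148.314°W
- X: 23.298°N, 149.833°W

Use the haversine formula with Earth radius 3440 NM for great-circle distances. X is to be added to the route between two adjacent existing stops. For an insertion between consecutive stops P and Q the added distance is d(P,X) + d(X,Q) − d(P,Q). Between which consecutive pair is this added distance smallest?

between Bravo and Charlie

Added distance for inserting X between each consecutive pair:
Alpha–Bravo: 1.9 NM
Bravo–Charlie: 0.1 NM
Charlie–Delta: 101.2 NM
Delta–Echo: 14.4 NM
Echo–Foxtrot: 6.3 NM
Smallest added distance is 0.1 NM, inserting between Bravo and Charlie.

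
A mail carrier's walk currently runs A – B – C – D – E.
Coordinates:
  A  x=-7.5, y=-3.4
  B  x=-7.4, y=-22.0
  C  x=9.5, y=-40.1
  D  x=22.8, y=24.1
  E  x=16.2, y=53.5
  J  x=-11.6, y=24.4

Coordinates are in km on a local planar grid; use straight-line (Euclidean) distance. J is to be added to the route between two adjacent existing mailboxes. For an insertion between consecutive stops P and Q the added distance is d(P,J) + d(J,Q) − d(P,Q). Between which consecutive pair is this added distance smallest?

between C and D

Added distance for inserting J between each consecutive pair:
A–B: 56.1 km
B–C: 89.7 km
C–D: 36.7 km
D–E: 44.5 km
Smallest added distance is 36.7 km, inserting between C and D.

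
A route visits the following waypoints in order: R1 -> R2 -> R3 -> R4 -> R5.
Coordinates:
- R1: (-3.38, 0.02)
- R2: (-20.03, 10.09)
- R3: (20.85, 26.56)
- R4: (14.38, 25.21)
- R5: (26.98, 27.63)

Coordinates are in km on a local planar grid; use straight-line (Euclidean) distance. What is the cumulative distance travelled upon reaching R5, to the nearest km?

Leg distances:
R1→R2: 19.5 km  (cumulative 19.5 km)
R2→R3: 44.1 km  (cumulative 63.5 km)
R3→R4: 6.6 km  (cumulative 70.1 km)
R4→R5: 12.8 km  (cumulative 83.0 km)
Cumulative distance at R5 ≈ 83 km.

83 km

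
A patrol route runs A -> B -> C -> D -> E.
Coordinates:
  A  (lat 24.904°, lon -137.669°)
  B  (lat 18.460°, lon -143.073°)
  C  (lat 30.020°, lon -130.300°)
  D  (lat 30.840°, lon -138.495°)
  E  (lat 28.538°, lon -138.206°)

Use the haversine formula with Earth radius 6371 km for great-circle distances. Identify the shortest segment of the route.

D–E

Leg distances:
A→B: 908.1 km
B→C: 1821.9 km
C→D: 790.8 km
D→E: 257.5 km
The shortest leg is D–E at 257.5 km.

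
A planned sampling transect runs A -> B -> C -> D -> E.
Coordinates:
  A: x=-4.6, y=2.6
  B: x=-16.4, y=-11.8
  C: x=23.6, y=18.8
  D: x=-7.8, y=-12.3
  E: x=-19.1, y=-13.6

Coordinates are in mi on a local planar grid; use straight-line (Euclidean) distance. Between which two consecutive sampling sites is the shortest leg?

D–E

Leg distances:
A→B: 18.6 mi
B→C: 50.4 mi
C→D: 44.2 mi
D→E: 11.4 mi
The shortest leg is D–E at 11.4 mi.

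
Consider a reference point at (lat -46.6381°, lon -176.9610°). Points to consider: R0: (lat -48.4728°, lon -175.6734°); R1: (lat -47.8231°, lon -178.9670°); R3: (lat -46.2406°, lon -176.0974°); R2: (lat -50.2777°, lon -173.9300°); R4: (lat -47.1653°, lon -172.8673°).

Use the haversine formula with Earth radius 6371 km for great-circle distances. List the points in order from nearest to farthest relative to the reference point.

R3, R1, R0, R4, R2

Computing each great-circle distance from (lat -46.6381°, lon -176.9610°):
R3 (lat -46.2406°, lon -176.0974°): 79.6 km
R1 (lat -47.8231°, lon -178.9670°): 200.7 km
R0 (lat -48.4728°, lon -175.6734°): 225.7 km
R4 (lat -47.1653°, lon -172.8673°): 316.5 km
R2 (lat -50.2777°, lon -173.9300°): 462.2 km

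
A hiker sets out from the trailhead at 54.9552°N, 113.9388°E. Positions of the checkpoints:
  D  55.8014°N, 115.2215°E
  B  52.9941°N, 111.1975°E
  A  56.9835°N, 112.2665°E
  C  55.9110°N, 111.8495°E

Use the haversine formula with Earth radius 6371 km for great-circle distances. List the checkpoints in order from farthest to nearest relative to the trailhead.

B, A, C, D

Distance from the trailhead at 54.9552°N, 113.9388°E to each:
B 52.9941°N, 111.1975°E: 282.3 km
A 56.9835°N, 112.2665°E: 248.4 km
C 55.9110°N, 111.8495°E: 169.3 km
D 55.8014°N, 115.2215°E: 124.2 km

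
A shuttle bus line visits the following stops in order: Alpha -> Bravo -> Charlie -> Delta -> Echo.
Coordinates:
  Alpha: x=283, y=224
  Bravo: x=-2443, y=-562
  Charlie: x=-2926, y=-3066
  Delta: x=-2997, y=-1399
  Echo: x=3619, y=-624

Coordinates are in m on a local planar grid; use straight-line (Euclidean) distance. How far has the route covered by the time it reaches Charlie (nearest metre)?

Leg distances:
Alpha→Bravo: 2837.1 m  (cumulative 2837.1 m)
Bravo→Charlie: 2550.2 m  (cumulative 5387.2 m)
Cumulative distance at Charlie ≈ 5387 m.

5387 m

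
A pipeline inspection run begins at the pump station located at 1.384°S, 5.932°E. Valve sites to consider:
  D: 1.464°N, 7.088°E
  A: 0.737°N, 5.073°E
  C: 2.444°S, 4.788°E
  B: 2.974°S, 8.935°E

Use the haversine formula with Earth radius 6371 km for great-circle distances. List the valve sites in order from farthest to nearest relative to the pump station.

B, D, A, C

Distance from the pump station at 1.384°S, 5.932°E to each:
B 2.974°S, 8.935°E: 377.6 km
D 1.464°N, 7.088°E: 341.8 km
A 0.737°N, 5.073°E: 254.4 km
C 2.444°S, 4.788°E: 173.4 km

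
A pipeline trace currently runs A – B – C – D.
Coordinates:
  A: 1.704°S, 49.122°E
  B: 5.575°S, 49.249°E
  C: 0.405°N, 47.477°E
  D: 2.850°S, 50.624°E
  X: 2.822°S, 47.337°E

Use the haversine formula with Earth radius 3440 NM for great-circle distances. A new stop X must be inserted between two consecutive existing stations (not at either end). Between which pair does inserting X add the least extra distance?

between B and C

Added distance for inserting X between each consecutive pair:
A–B: 94.9 NM
B–C: 20.6 NM
C–D: 119.3 NM
Smallest added distance is 20.6 NM, inserting between B and C.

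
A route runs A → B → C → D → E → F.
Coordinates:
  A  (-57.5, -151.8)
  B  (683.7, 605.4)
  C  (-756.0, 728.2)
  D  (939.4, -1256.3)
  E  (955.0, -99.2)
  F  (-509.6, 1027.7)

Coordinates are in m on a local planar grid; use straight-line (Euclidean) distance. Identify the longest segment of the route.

Leg distances:
A→B: 1059.6 m
B→C: 1444.9 m
C→D: 2610.1 m
D→E: 1157.2 m
E→F: 1848.0 m
The longest leg is C–D at 2610.1 m.

C–D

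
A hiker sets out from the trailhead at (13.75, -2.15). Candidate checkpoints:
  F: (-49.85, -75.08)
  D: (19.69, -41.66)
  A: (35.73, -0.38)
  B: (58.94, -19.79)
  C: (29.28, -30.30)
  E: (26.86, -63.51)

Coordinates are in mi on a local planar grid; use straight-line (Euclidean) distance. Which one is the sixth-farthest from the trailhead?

A

Distances from the trailhead ((13.75, -2.15)):
F: 96.8 mi
E: 62.7 mi
B: 48.5 mi
D: 40.0 mi
C: 32.1 mi
A: 22.1 mi
The sixth-farthest is A at 22.1 mi.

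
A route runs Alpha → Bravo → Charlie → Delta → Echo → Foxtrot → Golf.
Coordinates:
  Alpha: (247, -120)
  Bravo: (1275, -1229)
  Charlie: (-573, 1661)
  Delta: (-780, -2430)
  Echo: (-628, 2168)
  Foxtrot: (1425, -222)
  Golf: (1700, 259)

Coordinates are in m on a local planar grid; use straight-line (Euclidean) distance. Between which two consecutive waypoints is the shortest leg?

Foxtrot–Golf

Leg distances:
Alpha→Bravo: 1512.2 m
Bravo→Charlie: 3430.3 m
Charlie→Delta: 4096.2 m
Delta→Echo: 4600.5 m
Echo→Foxtrot: 3150.7 m
Foxtrot→Golf: 554.1 m
The shortest leg is Foxtrot–Golf at 554.1 m.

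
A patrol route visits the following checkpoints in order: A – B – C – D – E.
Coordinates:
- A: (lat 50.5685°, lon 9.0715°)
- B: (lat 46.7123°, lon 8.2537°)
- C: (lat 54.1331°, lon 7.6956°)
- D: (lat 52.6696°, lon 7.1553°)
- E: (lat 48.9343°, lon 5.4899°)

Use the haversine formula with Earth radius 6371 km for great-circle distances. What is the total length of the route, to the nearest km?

Leg distances:
A→B: 433.0 km  (cumulative 433.0 km)
B→C: 826.1 km  (cumulative 1259.1 km)
C→D: 166.6 km  (cumulative 1425.7 km)
D→E: 431.5 km  (cumulative 1857.2 km)
Total route length ≈ 1857 km.

1857 km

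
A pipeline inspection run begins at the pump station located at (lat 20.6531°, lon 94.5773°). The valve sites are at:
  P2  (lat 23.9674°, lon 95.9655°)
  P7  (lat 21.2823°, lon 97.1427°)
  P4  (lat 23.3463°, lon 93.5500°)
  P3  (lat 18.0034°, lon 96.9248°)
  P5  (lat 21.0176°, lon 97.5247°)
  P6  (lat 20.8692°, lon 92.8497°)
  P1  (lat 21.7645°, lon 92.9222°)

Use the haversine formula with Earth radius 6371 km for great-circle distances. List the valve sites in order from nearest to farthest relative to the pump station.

Distance from the pump station at (lat 20.6531°, lon 94.5773°) to each:
P6 (lat 20.8692°, lon 92.8497°): 181.2 km
P1 (lat 21.7645°, lon 92.9222°): 211.4 km
P7 (lat 21.2823°, lon 97.1427°): 275.4 km
P5 (lat 21.0176°, lon 97.5247°): 309.0 km
P4 (lat 23.3463°, lon 93.5500°): 317.6 km
P3 (lat 18.0034°, lon 96.9248°): 384.0 km
P2 (lat 23.9674°, lon 95.9655°): 395.2 km

P6, P1, P7, P5, P4, P3, P2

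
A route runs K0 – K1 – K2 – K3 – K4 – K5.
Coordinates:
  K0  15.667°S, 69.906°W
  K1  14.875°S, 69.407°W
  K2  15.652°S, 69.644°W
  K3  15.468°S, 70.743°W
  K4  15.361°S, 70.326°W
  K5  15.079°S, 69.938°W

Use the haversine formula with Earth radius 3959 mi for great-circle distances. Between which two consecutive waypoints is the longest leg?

Leg distances:
K0→K1: 64.0 mi
K1→K2: 56.0 mi
K2→K3: 74.3 mi
K3→K4: 28.7 mi
K4→K5: 32.4 mi
The longest leg is K2–K3 at 74.3 mi.

K2–K3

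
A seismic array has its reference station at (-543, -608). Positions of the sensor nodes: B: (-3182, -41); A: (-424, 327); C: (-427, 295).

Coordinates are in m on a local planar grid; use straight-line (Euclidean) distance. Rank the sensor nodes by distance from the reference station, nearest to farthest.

Distance from the reference station at (-543, -608) to each:
C (-427, 295): 910.4 m
A (-424, 327): 942.5 m
B (-3182, -41): 2699.2 m

C, A, B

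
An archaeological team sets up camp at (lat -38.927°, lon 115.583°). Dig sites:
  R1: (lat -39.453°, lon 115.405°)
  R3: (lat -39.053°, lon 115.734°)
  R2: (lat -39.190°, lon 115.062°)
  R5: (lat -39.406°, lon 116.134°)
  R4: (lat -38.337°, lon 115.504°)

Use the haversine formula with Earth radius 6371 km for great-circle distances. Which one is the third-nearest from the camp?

R1

Distance to each, sorted:
R3: 19.1 km
R2: 53.7 km
R1: 60.5 km
R4: 66.0 km
R5: 71.4 km
The third-nearest is R1 at 60.5 km.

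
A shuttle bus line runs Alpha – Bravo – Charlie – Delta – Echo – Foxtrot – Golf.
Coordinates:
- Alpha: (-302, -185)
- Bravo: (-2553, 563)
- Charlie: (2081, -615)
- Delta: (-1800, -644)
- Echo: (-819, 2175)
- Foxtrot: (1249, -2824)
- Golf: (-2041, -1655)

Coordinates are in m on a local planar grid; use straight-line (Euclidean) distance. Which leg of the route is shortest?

Alpha–Bravo

Leg distances:
Alpha→Bravo: 2372.0 m
Bravo→Charlie: 4781.4 m
Charlie→Delta: 3881.1 m
Delta→Echo: 2984.8 m
Echo→Foxtrot: 5409.9 m
Foxtrot→Golf: 3491.5 m
The shortest leg is Alpha–Bravo at 2372.0 m.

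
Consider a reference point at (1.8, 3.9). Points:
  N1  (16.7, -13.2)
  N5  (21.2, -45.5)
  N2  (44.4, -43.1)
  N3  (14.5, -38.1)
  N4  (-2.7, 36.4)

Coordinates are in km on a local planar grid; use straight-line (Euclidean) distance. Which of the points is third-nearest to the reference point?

N3

Distances from the reference point ((1.8, 3.9)):
N1: 22.7 km
N4: 32.8 km
N3: 43.9 km
N5: 53.1 km
N2: 63.4 km
The third-nearest is N3 at 43.9 km.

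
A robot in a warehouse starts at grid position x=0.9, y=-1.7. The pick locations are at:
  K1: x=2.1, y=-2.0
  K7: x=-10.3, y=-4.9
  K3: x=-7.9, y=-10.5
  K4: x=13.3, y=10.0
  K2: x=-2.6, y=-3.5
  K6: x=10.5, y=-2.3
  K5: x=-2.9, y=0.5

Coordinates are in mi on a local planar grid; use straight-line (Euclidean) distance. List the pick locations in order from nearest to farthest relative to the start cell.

K1, K2, K5, K6, K7, K3, K4

Computing each straight-line distance from x=0.9, y=-1.7:
K1 x=2.1, y=-2.0: 1.2 mi
K2 x=-2.6, y=-3.5: 3.9 mi
K5 x=-2.9, y=0.5: 4.4 mi
K6 x=10.5, y=-2.3: 9.6 mi
K7 x=-10.3, y=-4.9: 11.6 mi
K3 x=-7.9, y=-10.5: 12.4 mi
K4 x=13.3, y=10.0: 17.0 mi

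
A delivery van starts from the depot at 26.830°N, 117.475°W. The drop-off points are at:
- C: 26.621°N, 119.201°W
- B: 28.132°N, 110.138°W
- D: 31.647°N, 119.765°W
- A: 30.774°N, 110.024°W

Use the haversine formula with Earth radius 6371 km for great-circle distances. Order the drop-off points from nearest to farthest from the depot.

Distance from the depot at 26.830°N, 117.475°W to each:
C 26.621°N, 119.201°W: 173.0 km
D 31.647°N, 119.765°W: 579.8 km
B 28.132°N, 110.138°W: 738.0 km
A 30.774°N, 110.024°W: 847.9 km

C, D, B, A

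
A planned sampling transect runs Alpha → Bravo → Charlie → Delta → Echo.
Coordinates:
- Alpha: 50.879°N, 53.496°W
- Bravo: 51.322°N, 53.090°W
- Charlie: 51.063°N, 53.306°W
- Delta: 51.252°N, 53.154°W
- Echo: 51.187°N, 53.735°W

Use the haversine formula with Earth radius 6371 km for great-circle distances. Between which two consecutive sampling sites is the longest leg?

Leg distances:
Alpha→Bravo: 56.8 km
Bravo→Charlie: 32.5 km
Charlie→Delta: 23.5 km
Delta→Echo: 41.1 km
The longest leg is Alpha–Bravo at 56.8 km.

Alpha–Bravo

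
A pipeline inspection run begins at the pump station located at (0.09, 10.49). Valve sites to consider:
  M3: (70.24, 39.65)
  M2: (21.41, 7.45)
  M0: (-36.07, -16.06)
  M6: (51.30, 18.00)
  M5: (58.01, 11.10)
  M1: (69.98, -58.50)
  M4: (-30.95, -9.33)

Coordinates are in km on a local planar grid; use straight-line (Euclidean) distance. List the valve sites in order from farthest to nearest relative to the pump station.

Computing each straight-line distance from (0.09, 10.49):
M1 (69.98, -58.50): 98.2 km
M3 (70.24, 39.65): 76.0 km
M5 (58.01, 11.10): 57.9 km
M6 (51.30, 18.00): 51.8 km
M0 (-36.07, -16.06): 44.9 km
M4 (-30.95, -9.33): 36.8 km
M2 (21.41, 7.45): 21.5 km

M1, M3, M5, M6, M0, M4, M2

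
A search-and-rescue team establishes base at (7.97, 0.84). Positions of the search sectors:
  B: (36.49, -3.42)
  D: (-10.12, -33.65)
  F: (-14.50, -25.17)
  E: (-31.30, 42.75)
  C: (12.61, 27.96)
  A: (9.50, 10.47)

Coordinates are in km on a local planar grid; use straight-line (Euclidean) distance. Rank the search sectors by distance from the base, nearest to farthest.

Distance from the base at (7.97, 0.84) to each:
A (9.50, 10.47): 9.8 km
C (12.61, 27.96): 27.5 km
B (36.49, -3.42): 28.8 km
F (-14.50, -25.17): 34.4 km
D (-10.12, -33.65): 38.9 km
E (-31.30, 42.75): 57.4 km

A, C, B, F, D, E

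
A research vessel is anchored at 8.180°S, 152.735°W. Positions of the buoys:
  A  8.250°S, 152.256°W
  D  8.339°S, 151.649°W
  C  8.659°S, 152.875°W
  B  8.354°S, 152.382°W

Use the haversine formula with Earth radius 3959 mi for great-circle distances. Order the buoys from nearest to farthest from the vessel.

Distance from the vessel at 8.180°S, 152.735°W to each:
B 8.354°S, 152.382°W: 27.0 mi
A 8.250°S, 152.256°W: 33.1 mi
C 8.659°S, 152.875°W: 34.5 mi
D 8.339°S, 151.649°W: 75.1 mi

B, A, C, D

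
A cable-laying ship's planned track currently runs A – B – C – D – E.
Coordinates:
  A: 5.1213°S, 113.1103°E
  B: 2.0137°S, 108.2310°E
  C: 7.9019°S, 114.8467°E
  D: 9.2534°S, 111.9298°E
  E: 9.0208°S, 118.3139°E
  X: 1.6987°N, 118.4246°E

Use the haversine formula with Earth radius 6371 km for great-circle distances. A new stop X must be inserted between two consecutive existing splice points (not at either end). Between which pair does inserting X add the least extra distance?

between B and C

Added distance for inserting X between each consecutive pair:
A–B: 1524.8 km
B–C: 1362.5 km
C–D: 2199.2 km
D–E: 1905.2 km
Smallest added distance is 1362.5 km, inserting between B and C.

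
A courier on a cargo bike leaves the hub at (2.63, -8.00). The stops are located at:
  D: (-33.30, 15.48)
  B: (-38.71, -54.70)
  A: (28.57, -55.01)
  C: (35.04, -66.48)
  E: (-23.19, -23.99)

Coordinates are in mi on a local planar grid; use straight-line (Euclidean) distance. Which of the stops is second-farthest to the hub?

B

Distances from the hub ((2.63, -8.00)):
C: 66.9 mi
B: 62.4 mi
A: 53.7 mi
D: 42.9 mi
E: 30.4 mi
The second-farthest is B at 62.4 mi.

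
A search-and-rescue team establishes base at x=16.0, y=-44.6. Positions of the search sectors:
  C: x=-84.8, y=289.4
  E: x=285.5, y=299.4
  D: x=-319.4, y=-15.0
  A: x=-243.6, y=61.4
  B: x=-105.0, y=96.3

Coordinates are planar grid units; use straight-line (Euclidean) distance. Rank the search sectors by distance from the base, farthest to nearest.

E, C, D, A, B

Distances from the base:
E x=285.5, y=299.4: 437.0
C x=-84.8, y=289.4: 348.9
D x=-319.4, y=-15.0: 336.7
A x=-243.6, y=61.4: 280.4
B x=-105.0, y=96.3: 185.7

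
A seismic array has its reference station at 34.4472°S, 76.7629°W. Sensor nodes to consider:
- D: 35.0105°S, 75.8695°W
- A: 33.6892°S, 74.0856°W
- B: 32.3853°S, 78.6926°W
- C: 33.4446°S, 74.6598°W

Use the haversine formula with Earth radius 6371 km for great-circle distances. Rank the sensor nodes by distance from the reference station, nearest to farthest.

Distances from the reference station:
D 35.0105°S, 75.8695°W: 102.9 km
C 33.4446°S, 74.6598°W: 223.7 km
A 33.6892°S, 74.0856°W: 260.6 km
B 32.3853°S, 78.6926°W: 290.9 km

D, C, A, B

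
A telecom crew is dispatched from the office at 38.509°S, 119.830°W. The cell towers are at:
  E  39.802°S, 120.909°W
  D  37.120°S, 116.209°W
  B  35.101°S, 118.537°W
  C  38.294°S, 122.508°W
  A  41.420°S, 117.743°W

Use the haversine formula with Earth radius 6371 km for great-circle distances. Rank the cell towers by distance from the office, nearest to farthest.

E, C, D, A, B

Distances from the office:
E 39.802°S, 120.909°W: 171.2 km
C 38.294°S, 122.508°W: 234.6 km
D 37.120°S, 116.209°W: 353.6 km
A 41.420°S, 117.743°W: 369.3 km
B 35.101°S, 118.537°W: 396.0 km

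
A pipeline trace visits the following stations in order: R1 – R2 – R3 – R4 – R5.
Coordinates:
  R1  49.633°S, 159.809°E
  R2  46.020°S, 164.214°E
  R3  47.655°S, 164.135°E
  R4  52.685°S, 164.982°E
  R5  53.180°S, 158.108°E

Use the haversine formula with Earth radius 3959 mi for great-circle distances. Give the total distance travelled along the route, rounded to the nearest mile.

Leg distances:
R1→R2: 322.5 mi  (cumulative 322.5 mi)
R2→R3: 113.0 mi  (cumulative 435.5 mi)
R3→R4: 349.6 mi  (cumulative 785.1 mi)
R4→R5: 288.2 mi  (cumulative 1073.3 mi)
Total route length ≈ 1073 mi.

1073 mi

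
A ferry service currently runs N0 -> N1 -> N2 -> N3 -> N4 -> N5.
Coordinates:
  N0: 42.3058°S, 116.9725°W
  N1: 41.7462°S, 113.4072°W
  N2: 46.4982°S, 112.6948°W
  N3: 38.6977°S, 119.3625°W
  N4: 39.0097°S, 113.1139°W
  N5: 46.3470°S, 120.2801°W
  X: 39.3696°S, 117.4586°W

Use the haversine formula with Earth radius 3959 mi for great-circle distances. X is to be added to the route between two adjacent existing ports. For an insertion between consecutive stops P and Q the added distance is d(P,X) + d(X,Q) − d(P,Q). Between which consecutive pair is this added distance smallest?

between N3 and N4

Added distance for inserting X between each consecutive pair:
N0–N1: 286.1 mi
N1–N2: 486.5 mi
N2–N3: 24.1 mi
N3–N4: 9.4 mi
N4–N5: 113.2 mi
Smallest added distance is 9.4 mi, inserting between N3 and N4.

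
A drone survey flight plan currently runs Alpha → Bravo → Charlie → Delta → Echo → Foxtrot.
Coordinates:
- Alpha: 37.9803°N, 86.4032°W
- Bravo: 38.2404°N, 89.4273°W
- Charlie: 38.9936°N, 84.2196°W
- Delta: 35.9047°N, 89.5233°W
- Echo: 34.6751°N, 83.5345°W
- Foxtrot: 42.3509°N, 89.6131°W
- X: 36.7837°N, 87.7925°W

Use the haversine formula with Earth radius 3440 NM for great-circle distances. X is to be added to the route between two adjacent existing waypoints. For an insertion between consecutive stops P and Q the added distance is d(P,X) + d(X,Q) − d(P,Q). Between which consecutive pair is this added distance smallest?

Added distance for inserting X between each consecutive pair:
Alpha–Bravo: 71.1 NM
Bravo–Charlie: 83.7 NM
Charlie–Delta: 0.6 NM
Delta–Echo: 39.4 NM
Echo–Foxtrot: 45.9 NM
Smallest added distance is 0.6 NM, inserting between Charlie and Delta.

between Charlie and Delta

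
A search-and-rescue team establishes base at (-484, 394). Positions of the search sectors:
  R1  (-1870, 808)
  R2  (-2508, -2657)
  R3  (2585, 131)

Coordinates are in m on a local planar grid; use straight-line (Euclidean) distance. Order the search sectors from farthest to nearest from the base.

Computing each straight-line distance from (-484, 394):
R2 (-2508, -2657): 3661.3 m
R3 (2585, 131): 3080.2 m
R1 (-1870, 808): 1446.5 m

R2, R3, R1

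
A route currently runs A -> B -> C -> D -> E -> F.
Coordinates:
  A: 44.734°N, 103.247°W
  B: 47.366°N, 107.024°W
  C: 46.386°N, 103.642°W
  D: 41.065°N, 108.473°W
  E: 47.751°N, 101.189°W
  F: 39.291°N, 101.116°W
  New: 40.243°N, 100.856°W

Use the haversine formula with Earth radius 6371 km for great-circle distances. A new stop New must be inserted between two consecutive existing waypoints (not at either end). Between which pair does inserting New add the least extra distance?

between E and F

Added distance for inserting New between each consecutive pair:
A–B: 1056.8 km
B–C: 1373.3 km
C–D: 660.7 km
D–E: 542.9 km
E–F: 2.7 km
Smallest added distance is 2.7 km, inserting between E and F.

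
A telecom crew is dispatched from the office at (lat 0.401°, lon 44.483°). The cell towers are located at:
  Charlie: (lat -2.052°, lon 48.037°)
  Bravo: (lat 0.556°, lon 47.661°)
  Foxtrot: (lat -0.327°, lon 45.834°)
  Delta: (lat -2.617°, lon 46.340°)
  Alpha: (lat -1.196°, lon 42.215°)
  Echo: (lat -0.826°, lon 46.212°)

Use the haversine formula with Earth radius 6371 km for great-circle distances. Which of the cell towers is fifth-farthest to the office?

Distances from the office ((lat 0.401°, lon 44.483°)):
Charlie: 480.1 km
Delta: 394.0 km
Bravo: 353.8 km
Alpha: 308.4 km
Echo: 235.7 km
Foxtrot: 170.6 km
The fifth-farthest is Echo at 235.7 km.

Echo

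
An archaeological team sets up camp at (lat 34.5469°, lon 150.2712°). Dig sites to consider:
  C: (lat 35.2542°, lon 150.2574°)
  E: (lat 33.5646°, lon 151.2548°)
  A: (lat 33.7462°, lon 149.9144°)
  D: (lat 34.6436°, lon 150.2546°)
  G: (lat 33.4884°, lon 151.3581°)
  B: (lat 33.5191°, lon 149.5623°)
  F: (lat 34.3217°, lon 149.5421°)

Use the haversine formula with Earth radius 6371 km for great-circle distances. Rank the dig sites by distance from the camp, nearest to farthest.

D, F, C, A, B, E, G

Computing each great-circle distance from (lat 34.5469°, lon 150.2712°):
D (lat 34.6436°, lon 150.2546°): 10.9 km
F (lat 34.3217°, lon 149.5421°): 71.4 km
C (lat 35.2542°, lon 150.2574°): 78.7 km
A (lat 33.7462°, lon 149.9144°): 94.9 km
B (lat 33.5191°, lon 149.5623°): 131.6 km
E (lat 33.5646°, lon 151.2548°): 141.9 km
G (lat 33.4884°, lon 151.3581°): 154.6 km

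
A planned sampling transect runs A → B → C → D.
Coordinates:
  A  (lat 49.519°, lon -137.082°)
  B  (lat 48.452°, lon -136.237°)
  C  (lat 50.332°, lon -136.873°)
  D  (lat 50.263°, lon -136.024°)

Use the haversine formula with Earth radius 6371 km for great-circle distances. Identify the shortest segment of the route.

C–D

Leg distances:
A→B: 133.7 km
B→C: 214.1 km
C→D: 60.8 km
The shortest leg is C–D at 60.8 km.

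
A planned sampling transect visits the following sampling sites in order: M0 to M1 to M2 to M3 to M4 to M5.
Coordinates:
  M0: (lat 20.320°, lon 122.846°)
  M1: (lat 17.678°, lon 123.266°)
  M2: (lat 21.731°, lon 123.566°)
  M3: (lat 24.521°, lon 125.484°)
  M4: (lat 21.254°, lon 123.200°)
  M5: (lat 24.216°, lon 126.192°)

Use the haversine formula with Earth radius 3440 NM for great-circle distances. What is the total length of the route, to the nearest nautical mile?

Leg distances:
M0→M1: 160.4 NM  (cumulative 160.4 NM)
M1→M2: 243.9 NM  (cumulative 404.3 NM)
M2→M3: 198.2 NM  (cumulative 602.5 NM)
M3→M4: 233.3 NM  (cumulative 835.8 NM)
M4→M5: 243.0 NM  (cumulative 1078.8 NM)
Total route length ≈ 1079 NM.

1079 NM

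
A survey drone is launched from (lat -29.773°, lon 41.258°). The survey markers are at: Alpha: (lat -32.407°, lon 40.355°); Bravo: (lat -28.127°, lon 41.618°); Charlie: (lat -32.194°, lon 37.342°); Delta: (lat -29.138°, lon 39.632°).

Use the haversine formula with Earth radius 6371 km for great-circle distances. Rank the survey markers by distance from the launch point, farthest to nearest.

Charlie, Alpha, Bravo, Delta

Distance from the launch point at (lat -29.773°, lon 41.258°) to each:
Charlie (lat -32.194°, lon 37.342°): 460.2 km
Alpha (lat -32.407°, lon 40.355°): 305.2 km
Bravo (lat -28.127°, lon 41.618°): 186.3 km
Delta (lat -29.138°, lon 39.632°): 172.5 km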